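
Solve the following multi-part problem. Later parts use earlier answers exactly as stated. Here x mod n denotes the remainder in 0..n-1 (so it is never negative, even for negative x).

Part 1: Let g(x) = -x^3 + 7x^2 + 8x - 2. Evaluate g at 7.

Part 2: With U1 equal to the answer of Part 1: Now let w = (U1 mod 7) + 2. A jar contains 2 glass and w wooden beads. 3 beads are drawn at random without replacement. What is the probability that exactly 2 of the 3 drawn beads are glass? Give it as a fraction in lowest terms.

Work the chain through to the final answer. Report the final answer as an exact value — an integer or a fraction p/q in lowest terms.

1/12

Part 1: -1*(7)^3 + 7*(7)^2 + 8*(7)^1 - 2 = (-343) + (343) + (56) + (-2) = 54; answer 54
Part 2: U1 = 54; w = 7; total draws C(9,3) = 84; favorable C(2,2)*C(7,1) = 7; P = 1/12; answer 1/12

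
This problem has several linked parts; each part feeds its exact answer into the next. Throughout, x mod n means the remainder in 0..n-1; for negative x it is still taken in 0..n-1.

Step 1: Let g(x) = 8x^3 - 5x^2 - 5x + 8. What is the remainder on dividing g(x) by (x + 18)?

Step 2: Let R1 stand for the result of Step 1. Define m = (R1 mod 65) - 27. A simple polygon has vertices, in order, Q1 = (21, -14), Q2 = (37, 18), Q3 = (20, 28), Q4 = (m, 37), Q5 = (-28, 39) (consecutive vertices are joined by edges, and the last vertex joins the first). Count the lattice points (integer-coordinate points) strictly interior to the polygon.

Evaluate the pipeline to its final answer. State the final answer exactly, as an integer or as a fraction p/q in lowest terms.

1589

Step 1: remainder = value at the root: 8*(-18)^3 - 5*(-18)^2 - 5*(-18)^1 + 8 = (-46656) + (-1620) + (90) + (8) = -48178; answer -48178
Step 2: R1 = -48178; m = 25; cross terms: (21*18 - 37*-14)=896, (37*28 - 20*18)=676, (20*37 - 25*28)=40, (25*39 - -28*37)=2011, (-28*-14 - 21*39)=-427; twice the area = |3196| = 3196; area = 1598; boundary points = 16 + 1 + 1 + 1 + 1 = 20; strictly interior points = area - boundary/2 + 1 = 1589; answer 1589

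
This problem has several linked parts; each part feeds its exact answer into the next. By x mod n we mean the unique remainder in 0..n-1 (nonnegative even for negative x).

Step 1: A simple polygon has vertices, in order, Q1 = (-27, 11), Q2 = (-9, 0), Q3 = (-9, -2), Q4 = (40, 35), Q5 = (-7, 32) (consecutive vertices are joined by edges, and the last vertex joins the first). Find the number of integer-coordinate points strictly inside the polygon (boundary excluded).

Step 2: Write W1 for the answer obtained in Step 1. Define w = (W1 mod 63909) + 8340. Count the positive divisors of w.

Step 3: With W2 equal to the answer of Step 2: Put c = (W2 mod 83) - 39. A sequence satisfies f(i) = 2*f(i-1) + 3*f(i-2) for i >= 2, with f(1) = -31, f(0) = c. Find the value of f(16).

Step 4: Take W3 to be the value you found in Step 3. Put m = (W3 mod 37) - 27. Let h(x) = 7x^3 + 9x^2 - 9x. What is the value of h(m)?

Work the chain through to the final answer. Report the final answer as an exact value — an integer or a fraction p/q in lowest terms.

11

Step 1: cross terms: (-27*0 - -9*11)=99, (-9*-2 - -9*0)=18, (-9*35 - 40*-2)=-235, (40*32 - -7*35)=1525, (-7*11 - -27*32)=787; twice the area = |2194| = 2194; area = 1097; boundary points = 1 + 2 + 1 + 1 + 1 = 6; strictly interior points = area - boundary/2 + 1 = 1095; answer 1095
Step 2: W1 = 1095; w = 9435; 9435 = 3 * 5 * 17 * 37; number of divisors = (1+1) * (1+1) * (1+1) * (1+1) = 16; answer 16
Step 3: W2 = 16; c = -23; f(2) = 2*(-31) + 3*(-23) = -131; iterating: f(2)=-131, f(3)=-355, f(4)=-1103, f(5)=-3271, f(6)=-9851, f(7)=-29515, f(8)=-88583, f(9)=-265711, f(10)=-797171, f(11)=-2391475, f(12)=-7174463, f(13)=-21523351, f(14)=-64570091, f(15)=-193710235, f(16)=-581130743; answer -581130743
Step 4: W3 = -581130743; m = -1; 7*(-1)^3 + 9*(-1)^2 - 9*(-1)^1 = (-7) + (9) + (9) = 11; answer 11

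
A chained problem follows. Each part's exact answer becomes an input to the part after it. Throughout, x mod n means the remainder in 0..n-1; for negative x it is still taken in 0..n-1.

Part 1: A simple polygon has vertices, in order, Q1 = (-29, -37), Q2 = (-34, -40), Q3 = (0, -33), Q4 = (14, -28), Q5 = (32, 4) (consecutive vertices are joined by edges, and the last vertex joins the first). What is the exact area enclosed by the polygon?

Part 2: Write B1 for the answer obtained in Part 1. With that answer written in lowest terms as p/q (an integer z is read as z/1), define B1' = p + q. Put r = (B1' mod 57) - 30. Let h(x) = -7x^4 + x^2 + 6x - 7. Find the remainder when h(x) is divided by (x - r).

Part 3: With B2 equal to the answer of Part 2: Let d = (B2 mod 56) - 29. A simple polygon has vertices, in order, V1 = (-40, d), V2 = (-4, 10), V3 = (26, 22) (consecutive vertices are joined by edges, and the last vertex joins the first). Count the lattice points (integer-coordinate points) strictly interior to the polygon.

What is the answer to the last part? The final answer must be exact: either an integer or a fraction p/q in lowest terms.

362

Part 1: cross terms: (-29*-40 - -34*-37)=-98, (-34*-33 - 0*-40)=1122, (0*-28 - 14*-33)=462, (14*4 - 32*-28)=952, (32*-37 - -29*4)=-1068; twice the area = |1370| = 1370; area = 685; answer 685
Part 2: B1 = 685; threaded value p + q = 686; r = -28; remainder = value at the root: -7*(-28)^4 + 1*(-28)^2 + 6*(-28)^1 - 7 = (-4302592) + (784) + (-168) + (-7) = -4301983; answer -4301983
Part 3: B2 = -4301983; d = 20; cross terms: (-40*10 - -4*20)=-320, (-4*22 - 26*10)=-348, (26*20 - -40*22)=1400; twice the area = |732| = 732; area = 366; boundary points = 2 + 6 + 2 = 10; strictly interior points = area - boundary/2 + 1 = 362; answer 362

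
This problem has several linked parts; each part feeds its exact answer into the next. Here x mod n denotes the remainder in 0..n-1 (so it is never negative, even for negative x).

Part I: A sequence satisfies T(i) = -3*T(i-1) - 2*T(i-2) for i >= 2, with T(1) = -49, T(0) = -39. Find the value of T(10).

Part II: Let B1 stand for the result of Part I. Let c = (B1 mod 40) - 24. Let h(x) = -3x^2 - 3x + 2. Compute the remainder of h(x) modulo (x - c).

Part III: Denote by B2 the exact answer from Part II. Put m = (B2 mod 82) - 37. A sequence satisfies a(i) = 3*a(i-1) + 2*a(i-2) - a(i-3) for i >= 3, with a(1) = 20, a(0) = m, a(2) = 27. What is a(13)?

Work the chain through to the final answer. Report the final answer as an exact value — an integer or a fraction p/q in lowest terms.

21055315

Part I: T(2) = -3*(-49) - 2*(-39) = 225; iterating: T(2)=225, T(3)=-577, T(4)=1281, T(5)=-2689, T(6)=5505, T(7)=-11137, T(8)=22401, T(9)=-44929, T(10)=89985; answer 89985
Part II: B1 = 89985; c = 1; remainder = value at the root: -3*(1)^2 - 3*(1)^1 + 2 = (-3) + (-3) + (2) = -4; answer -4
Part III: B2 = -4; m = 41; a(3) = 3*(27) + 2*(20) - 1*(41) = 80; iterating: a(3)=80, a(4)=274, a(5)=955, a(6)=3333, a(7)=11635, a(8)=40616, a(9)=141785, a(10)=494952, a(11)=1727810, a(12)=6031549, a(13)=21055315; answer 21055315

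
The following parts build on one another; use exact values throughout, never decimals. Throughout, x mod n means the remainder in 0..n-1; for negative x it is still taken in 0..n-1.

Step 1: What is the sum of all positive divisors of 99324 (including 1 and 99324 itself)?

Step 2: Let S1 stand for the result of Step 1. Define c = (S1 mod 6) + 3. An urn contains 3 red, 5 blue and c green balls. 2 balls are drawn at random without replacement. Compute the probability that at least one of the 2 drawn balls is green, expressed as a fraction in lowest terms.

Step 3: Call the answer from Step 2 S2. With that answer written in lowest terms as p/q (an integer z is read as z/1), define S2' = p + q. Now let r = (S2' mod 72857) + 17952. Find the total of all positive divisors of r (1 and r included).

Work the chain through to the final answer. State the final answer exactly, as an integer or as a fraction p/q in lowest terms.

27648

Step 1: 99324 = 2^2 * 3^2 * 31 * 89; sigma = (1 + 2 + 4) * (1 + 3 + 9) * (1 + 31) * (1 + 89) = 7 * 13 * 32 * 90 = 262080; answer 262080
Step 2: S1 = 262080; c = 3; total draws C(11,2) = 55; complement C(8,2) = 28; favorable 55 - 28 = 27; P = 27/55; answer 27/55
Step 3: S2 = 27/55; threaded value p + q = 82; r = 18034; 18034 = 2 * 71 * 127; sigma = (1 + 2) * (1 + 71) * (1 + 127) = 3 * 72 * 128 = 27648; answer 27648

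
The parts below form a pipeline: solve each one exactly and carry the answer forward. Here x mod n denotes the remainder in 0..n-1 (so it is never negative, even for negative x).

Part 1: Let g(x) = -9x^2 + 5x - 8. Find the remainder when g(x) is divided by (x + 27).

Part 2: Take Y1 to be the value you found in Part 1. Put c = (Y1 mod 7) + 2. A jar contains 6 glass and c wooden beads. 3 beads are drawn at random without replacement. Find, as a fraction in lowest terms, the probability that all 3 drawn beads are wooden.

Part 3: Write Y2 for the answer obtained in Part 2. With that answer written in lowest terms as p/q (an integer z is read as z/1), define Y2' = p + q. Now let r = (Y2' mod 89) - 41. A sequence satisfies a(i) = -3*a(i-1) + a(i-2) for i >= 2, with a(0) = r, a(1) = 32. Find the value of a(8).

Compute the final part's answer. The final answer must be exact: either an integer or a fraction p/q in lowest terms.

Part 1: remainder = value at the root: -9*(-27)^2 + 5*(-27)^1 - 8 = (-6561) + (-135) + (-8) = -6704; answer -6704
Part 2: Y1 = -6704; c = 4; total draws C(10,3) = 120; favorable C(4,3) = 4; P = 1/30; answer 1/30
Part 3: Y2 = 1/30; threaded value p + q = 31; r = -10; a(2) = -3*(32) + 1*(-10) = -106; iterating: a(2)=-106, a(3)=350, a(4)=-1156, a(5)=3818, a(6)=-12610, a(7)=41648, a(8)=-137554; answer -137554

-137554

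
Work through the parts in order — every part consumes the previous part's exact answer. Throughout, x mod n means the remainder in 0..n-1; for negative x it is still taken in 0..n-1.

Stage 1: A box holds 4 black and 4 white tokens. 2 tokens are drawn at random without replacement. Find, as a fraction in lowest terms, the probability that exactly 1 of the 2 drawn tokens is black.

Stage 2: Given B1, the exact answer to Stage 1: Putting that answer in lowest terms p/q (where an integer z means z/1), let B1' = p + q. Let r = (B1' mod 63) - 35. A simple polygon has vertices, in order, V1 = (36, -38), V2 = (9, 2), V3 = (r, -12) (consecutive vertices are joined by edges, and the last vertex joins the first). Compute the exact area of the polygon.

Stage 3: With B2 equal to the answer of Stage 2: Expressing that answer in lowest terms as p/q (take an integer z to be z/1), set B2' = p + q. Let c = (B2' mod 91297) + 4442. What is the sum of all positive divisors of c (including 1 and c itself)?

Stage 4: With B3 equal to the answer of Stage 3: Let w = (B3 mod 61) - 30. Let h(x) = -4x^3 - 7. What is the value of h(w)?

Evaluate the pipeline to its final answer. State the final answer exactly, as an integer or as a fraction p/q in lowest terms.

-2923

Stage 1: total draws C(8,2) = 28; favorable C(4,1)*C(4,1) = 16; P = 4/7; answer 4/7
Stage 2: B1 = 4/7; threaded value p + q = 11; r = -24; cross terms: (36*2 - 9*-38)=414, (9*-12 - -24*2)=-60, (-24*-38 - 36*-12)=1344; twice the area = |1698| = 1698; area = 849; answer 849
Stage 3: B2 = 849; threaded value p + q = 850; c = 5292; 5292 = 2^2 * 3^3 * 7^2; sigma = (1 + 2 + 4) * (1 + 3 + 9 + 27) * (1 + 7 + 49) = 7 * 40 * 57 = 15960; answer 15960
Stage 4: B3 = 15960; w = 9; -4*(9)^3 - 7 = (-2916) + (-7) = -2923; answer -2923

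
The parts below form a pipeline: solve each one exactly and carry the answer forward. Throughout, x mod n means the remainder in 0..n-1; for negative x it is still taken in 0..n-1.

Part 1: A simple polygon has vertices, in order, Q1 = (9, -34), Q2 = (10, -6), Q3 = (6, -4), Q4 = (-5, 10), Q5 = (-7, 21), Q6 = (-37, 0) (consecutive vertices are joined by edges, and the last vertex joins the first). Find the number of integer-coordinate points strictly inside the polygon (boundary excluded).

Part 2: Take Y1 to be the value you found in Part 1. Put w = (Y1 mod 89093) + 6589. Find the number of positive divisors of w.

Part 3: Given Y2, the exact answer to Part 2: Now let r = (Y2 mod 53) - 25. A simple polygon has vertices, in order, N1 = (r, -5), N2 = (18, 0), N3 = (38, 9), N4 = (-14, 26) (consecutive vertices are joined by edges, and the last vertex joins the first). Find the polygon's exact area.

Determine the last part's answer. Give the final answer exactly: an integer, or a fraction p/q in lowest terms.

939

Part 1: cross terms: (9*-6 - 10*-34)=286, (10*-4 - 6*-6)=-4, (6*10 - -5*-4)=40, (-5*21 - -7*10)=-35, (-7*0 - -37*21)=777, (-37*-34 - 9*0)=1258; twice the area = |2322| = 2322; area = 1161; boundary points = 1 + 2 + 1 + 1 + 3 + 2 = 10; strictly interior points = area - boundary/2 + 1 = 1157; answer 1157
Part 2: Y1 = 1157; w = 7746; 7746 = 2 * 3 * 1291; number of divisors = (1+1) * (1+1) * (1+1) = 8; answer 8
Part 3: Y2 = 8; r = -17; cross terms: (-17*0 - 18*-5)=90, (18*9 - 38*0)=162, (38*26 - -14*9)=1114, (-14*-5 - -17*26)=512; twice the area = |1878| = 1878; area = 939; answer 939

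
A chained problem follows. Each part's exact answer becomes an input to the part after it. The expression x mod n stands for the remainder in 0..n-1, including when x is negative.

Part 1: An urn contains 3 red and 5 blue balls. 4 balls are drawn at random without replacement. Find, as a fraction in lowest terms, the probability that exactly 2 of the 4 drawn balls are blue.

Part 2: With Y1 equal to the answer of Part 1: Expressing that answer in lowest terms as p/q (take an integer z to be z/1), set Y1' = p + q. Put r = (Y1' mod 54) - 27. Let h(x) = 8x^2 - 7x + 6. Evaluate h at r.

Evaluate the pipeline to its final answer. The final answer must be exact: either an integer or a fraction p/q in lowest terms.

Part 1: total draws C(8,4) = 70; favorable C(5,2)*C(3,2) = 30; P = 3/7; answer 3/7
Part 2: Y1 = 3/7; threaded value p + q = 10; r = -17; 8*(-17)^2 - 7*(-17)^1 + 6 = (2312) + (119) + (6) = 2437; answer 2437

2437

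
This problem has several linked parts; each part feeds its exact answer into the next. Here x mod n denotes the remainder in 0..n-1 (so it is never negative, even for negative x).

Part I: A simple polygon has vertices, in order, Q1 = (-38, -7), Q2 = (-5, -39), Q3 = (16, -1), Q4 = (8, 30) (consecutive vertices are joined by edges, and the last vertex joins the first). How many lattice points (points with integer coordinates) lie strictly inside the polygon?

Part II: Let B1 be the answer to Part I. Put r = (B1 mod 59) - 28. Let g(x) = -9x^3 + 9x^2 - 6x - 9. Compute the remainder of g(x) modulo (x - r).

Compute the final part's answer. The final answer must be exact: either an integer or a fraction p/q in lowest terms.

-135159

Part I: cross terms: (-38*-39 - -5*-7)=1447, (-5*-1 - 16*-39)=629, (16*30 - 8*-1)=488, (8*-7 - -38*30)=1084; twice the area = |3648| = 3648; area = 1824; boundary points = 1 + 1 + 1 + 1 = 4; strictly interior points = area - boundary/2 + 1 = 1823; answer 1823
Part II: B1 = 1823; r = 25; remainder = value at the root: -9*(25)^3 + 9*(25)^2 - 6*(25)^1 - 9 = (-140625) + (5625) + (-150) + (-9) = -135159; answer -135159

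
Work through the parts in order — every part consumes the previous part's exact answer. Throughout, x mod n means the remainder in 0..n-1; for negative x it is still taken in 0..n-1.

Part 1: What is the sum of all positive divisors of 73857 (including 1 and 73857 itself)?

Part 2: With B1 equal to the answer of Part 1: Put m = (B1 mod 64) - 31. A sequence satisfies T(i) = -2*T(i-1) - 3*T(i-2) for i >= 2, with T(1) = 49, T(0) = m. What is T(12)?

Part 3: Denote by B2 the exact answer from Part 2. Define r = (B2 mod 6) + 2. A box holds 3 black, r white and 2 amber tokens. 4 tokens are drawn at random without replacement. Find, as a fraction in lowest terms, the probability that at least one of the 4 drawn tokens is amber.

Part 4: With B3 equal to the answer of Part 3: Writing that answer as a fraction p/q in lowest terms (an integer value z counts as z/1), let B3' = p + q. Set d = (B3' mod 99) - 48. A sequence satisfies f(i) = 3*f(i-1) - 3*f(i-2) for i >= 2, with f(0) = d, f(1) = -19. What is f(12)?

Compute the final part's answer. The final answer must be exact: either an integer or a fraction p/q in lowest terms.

-16767

Part 1: 73857 = 3 * 7 * 3517; sigma = (1 + 3) * (1 + 7) * (1 + 3517) = 4 * 8 * 3518 = 112576; answer 112576
Part 2: B1 = 112576; m = -31; T(2) = -2*(49) - 3*(-31) = -5; iterating: T(2)=-5, T(3)=-137, T(4)=289, T(5)=-167, T(6)=-533, T(7)=1567, T(8)=-1535, T(9)=-1631, T(10)=7867, T(11)=-10841, T(12)=-1919; answer -1919
Part 3: B2 = -1919; r = 3; total draws C(8,4) = 70; complement C(6,4) = 15; favorable 70 - 15 = 55; P = 11/14; answer 11/14
Part 4: B3 = 11/14; threaded value p + q = 25; d = -23; f(2) = 3*(-19) - 3*(-23) = 12; iterating: f(2)=12, f(3)=93, f(4)=243, f(5)=450, f(6)=621, f(7)=513, f(8)=-324, f(9)=-2511, f(10)=-6561, f(11)=-12150, f(12)=-16767; answer -16767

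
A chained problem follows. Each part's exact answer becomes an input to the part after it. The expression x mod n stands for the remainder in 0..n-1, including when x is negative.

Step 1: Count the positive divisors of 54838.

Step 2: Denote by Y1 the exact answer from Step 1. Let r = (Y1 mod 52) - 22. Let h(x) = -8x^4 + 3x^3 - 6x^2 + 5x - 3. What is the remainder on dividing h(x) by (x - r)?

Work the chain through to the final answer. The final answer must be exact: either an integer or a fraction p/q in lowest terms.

-316809

Step 1: 54838 = 2 * 7 * 3917; number of divisors = (1+1) * (1+1) * (1+1) = 8; answer 8
Step 2: Y1 = 8; r = -14; remainder = value at the root: -8*(-14)^4 + 3*(-14)^3 - 6*(-14)^2 + 5*(-14)^1 - 3 = (-307328) + (-8232) + (-1176) + (-70) + (-3) = -316809; answer -316809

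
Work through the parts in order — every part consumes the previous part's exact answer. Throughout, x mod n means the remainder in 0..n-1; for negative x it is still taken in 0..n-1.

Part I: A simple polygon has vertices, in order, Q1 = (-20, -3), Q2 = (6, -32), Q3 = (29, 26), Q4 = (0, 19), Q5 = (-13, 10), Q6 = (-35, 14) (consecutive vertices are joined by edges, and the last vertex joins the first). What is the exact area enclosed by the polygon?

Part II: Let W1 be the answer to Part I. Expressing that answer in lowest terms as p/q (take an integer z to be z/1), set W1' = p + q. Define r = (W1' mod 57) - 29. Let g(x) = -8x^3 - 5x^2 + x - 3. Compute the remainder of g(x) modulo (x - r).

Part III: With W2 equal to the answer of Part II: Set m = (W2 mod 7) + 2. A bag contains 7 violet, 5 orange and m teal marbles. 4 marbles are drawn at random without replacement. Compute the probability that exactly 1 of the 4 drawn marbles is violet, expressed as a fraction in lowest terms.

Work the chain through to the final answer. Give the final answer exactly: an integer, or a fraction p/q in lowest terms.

Part I: cross terms: (-20*-32 - 6*-3)=658, (6*26 - 29*-32)=1084, (29*19 - 0*26)=551, (0*10 - -13*19)=247, (-13*14 - -35*10)=168, (-35*-3 - -20*14)=385; twice the area = |3093| = 3093; area = 3093/2; answer 3093/2
Part II: W1 = 3093/2; threaded value p + q = 3095; r = -12; remainder = value at the root: -8*(-12)^3 - 5*(-12)^2 + 1*(-12)^1 - 3 = (13824) + (-720) + (-12) + (-3) = 13089; answer 13089
Part III: W2 = 13089; m = 8; total draws C(20,4) = 4845; favorable C(7,1)*C(13,3) = 2002; P = 2002/4845; answer 2002/4845

2002/4845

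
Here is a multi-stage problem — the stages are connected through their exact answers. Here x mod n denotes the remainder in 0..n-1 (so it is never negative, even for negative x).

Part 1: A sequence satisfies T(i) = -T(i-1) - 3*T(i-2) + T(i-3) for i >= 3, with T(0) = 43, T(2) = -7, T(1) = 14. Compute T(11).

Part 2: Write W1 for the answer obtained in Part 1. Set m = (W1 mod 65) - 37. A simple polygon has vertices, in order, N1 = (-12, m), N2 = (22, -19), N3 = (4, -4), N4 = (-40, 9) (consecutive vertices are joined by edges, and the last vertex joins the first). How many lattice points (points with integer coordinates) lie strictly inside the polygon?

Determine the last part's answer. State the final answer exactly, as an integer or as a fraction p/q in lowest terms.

Part 1: T(3) = -1*(-7) - 3*(14) + 1*(43) = 8; iterating: T(3)=8, T(4)=27, T(5)=-58, T(6)=-15, T(7)=216, T(8)=-229, T(9)=-434, T(10)=1337, T(11)=-264; answer -264
Part 2: W1 = -264; m = 24; cross terms: (-12*-19 - 22*24)=-300, (22*-4 - 4*-19)=-12, (4*9 - -40*-4)=-124, (-40*24 - -12*9)=-852; twice the area = |-1288| = 1288; area = 644; boundary points = 1 + 3 + 1 + 1 = 6; strictly interior points = area - boundary/2 + 1 = 642; answer 642

642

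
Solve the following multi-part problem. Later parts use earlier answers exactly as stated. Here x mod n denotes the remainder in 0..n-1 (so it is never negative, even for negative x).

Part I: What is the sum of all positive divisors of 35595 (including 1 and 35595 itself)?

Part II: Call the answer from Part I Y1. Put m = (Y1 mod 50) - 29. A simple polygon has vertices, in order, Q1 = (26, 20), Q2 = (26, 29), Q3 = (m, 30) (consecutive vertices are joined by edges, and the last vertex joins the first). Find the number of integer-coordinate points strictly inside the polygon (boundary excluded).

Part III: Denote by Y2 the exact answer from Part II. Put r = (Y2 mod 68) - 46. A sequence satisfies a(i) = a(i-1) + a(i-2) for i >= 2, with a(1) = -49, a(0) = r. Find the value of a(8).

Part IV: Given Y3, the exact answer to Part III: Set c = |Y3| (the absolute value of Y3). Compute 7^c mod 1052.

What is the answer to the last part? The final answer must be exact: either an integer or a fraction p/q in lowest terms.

Part I: 35595 = 3^2 * 5 * 7 * 113; sigma = (1 + 3 + 9) * (1 + 5) * (1 + 7) * (1 + 113) = 13 * 6 * 8 * 114 = 71136; answer 71136
Part II: Y1 = 71136; m = 7; cross terms: (26*29 - 26*20)=234, (26*30 - 7*29)=577, (7*20 - 26*30)=-640; twice the area = |171| = 171; area = 171/2; boundary points = 9 + 1 + 1 = 11; strictly interior points = area - boundary/2 + 1 = 81; answer 81
Part III: Y2 = 81; r = -33; a(2) = 1*(-49) + 1*(-33) = -82; iterating: a(2)=-82, a(3)=-131, a(4)=-213, a(5)=-344, a(6)=-557, a(7)=-901, a(8)=-1458; answer -1458
Part IV: Y3 = -1458; c = 1458; squarings mod 1052: 7^1=7, 7^2=49, 7^4=297, 7^8=893, 7^16=33, 7^32=37, 7^64=317, 7^128=549, 7^256=529, 7^512=9, 7^1024=81; 7^1458 = 7^2 * 7^16 * 7^32 * 7^128 * 7^256 * 7^1024 = 821 (mod 1052); answer 821

821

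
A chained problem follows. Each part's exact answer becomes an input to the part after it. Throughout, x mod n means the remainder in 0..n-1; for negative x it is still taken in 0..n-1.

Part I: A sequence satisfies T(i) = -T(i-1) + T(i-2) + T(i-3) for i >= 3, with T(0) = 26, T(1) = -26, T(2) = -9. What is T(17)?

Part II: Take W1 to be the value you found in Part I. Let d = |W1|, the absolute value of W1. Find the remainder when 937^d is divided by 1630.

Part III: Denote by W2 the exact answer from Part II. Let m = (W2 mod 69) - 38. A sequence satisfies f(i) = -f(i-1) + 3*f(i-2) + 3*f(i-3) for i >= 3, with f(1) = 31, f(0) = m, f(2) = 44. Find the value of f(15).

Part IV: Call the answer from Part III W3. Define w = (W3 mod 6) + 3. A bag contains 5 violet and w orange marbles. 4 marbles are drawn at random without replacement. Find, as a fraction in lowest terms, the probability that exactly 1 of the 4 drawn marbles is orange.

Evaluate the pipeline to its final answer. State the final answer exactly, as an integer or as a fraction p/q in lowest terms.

Part I: T(3) = -1*(-9) + 1*(-26) + 1*(26) = 9; iterating: T(3)=9, T(4)=-44, T(5)=44, T(6)=-79, T(7)=79, T(8)=-114, T(9)=114, T(10)=-149, T(11)=149, T(12)=-184, T(13)=184, T(14)=-219, T(15)=219, T(16)=-254, T(17)=254; answer 254
Part II: W1 = 254; d = 254; squarings mod 1630: 937^1=937, 937^2=1029, 937^4=971, 937^8=701, 937^16=771, 937^32=1121, 937^64=1541, 937^128=1401; 937^254 = 937^2 * 937^4 * 937^8 * 937^16 * 937^32 * 937^64 * 937^128 = 1399 (mod 1630); answer 1399
Part III: W2 = 1399; m = -19; f(3) = -1*(44) + 3*(31) + 3*(-19) = -8; iterating: f(3)=-8, f(4)=233, f(5)=-125, f(6)=800, f(7)=-476, f(8)=2501, f(9)=-1529, f(10)=7604, f(11)=-4688, f(12)=22913, f(13)=-14165, f(14)=68840, f(15)=-42596; answer -42596
Part IV: W3 = -42596; w = 7; total draws C(12,4) = 495; favorable C(7,1)*C(5,3) = 70; P = 14/99; answer 14/99

14/99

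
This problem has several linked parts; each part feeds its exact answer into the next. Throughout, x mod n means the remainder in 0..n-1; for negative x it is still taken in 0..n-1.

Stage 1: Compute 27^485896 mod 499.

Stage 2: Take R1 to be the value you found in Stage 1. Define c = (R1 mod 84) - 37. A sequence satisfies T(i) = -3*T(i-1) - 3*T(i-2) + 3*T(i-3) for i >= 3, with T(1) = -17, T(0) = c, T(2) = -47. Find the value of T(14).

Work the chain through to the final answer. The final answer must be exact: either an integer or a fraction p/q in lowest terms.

-1230957

Stage 1: squarings mod 499: 27^1=27, 27^2=230, 27^4=6, 27^8=36, 27^16=298, 27^32=481, 27^64=324, 27^128=186, 27^256=165, 27^512=279, 27^1024=496, 27^2048=9, 27^4096=81, 27^8192=74, 27^16384=486, 27^32768=169, 27^65536=118, 27^131072=451, 27^262144=308; 27^485896 = 27^8 * 27^512 * 27^2048 * 27^8192 * 27^16384 * 27^65536 * 27^131072 * 27^262144 = 279 (mod 499); answer 279
Stage 2: R1 = 279; c = -10; T(3) = -3*(-47) - 3*(-17) + 3*(-10) = 162; iterating: T(3)=162, T(4)=-396, T(5)=561, T(6)=-9, T(7)=-2844, T(8)=10242, T(9)=-22221, T(10)=27405, T(11)=15174, T(12)=-194400, T(13)=619893, T(14)=-1230957; answer -1230957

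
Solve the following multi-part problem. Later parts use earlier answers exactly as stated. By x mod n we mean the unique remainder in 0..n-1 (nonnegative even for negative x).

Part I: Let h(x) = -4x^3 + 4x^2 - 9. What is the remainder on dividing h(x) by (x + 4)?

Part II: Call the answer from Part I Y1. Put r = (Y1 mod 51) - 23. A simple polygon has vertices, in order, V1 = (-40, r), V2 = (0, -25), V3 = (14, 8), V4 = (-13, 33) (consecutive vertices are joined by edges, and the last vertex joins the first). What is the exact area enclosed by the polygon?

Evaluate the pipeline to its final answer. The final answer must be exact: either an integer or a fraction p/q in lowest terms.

Part I: remainder = value at the root: -4*(-4)^3 + 4*(-4)^2 - 9 = (256) + (64) + (-9) = 311; answer 311
Part II: Y1 = 311; r = -18; cross terms: (-40*-25 - 0*-18)=1000, (0*8 - 14*-25)=350, (14*33 - -13*8)=566, (-13*-18 - -40*33)=1554; twice the area = |3470| = 3470; area = 1735; answer 1735

1735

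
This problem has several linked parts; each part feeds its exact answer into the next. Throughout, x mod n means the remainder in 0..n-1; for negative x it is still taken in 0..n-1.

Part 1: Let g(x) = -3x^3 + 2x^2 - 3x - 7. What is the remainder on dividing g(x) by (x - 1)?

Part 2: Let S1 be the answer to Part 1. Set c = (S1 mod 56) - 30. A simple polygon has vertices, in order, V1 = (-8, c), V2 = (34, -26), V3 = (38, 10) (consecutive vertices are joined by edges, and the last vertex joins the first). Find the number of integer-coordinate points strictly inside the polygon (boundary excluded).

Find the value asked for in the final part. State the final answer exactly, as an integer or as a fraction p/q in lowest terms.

Part 1: remainder = value at the root: -3*(1)^3 + 2*(1)^2 - 3*(1)^1 - 7 = (-3) + (2) + (-3) + (-7) = -11; answer -11
Part 2: S1 = -11; c = 15; cross terms: (-8*-26 - 34*15)=-302, (34*10 - 38*-26)=1328, (38*15 - -8*10)=650; twice the area = |1676| = 1676; area = 838; boundary points = 1 + 4 + 1 = 6; strictly interior points = area - boundary/2 + 1 = 836; answer 836

836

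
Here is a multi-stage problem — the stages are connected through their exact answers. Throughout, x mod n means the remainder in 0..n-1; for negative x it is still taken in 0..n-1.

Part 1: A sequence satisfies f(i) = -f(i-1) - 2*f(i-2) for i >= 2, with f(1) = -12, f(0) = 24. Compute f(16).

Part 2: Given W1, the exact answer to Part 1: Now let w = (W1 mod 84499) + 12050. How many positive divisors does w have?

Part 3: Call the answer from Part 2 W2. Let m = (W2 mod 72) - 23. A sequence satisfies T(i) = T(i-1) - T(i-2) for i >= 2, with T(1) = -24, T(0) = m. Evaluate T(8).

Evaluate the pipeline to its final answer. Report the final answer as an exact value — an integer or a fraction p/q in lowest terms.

Part 1: f(2) = -1*(-12) - 2*(24) = -36; iterating: f(2)=-36, f(3)=60, f(4)=12, f(5)=-132, f(6)=108, f(7)=156, f(8)=-372, f(9)=60, f(10)=684, f(11)=-804, f(12)=-564, f(13)=2172, f(14)=-1044, f(15)=-3300, f(16)=5388; answer 5388
Part 2: W1 = 5388; w = 17438; 17438 = 2 * 8719; number of divisors = (1+1) * (1+1) = 4; answer 4
Part 3: W2 = 4; m = -19; T(2) = 1*(-24) - 1*(-19) = -5; iterating: T(2)=-5, T(3)=19, T(4)=24, T(5)=5, T(6)=-19, T(7)=-24, T(8)=-5; answer -5

-5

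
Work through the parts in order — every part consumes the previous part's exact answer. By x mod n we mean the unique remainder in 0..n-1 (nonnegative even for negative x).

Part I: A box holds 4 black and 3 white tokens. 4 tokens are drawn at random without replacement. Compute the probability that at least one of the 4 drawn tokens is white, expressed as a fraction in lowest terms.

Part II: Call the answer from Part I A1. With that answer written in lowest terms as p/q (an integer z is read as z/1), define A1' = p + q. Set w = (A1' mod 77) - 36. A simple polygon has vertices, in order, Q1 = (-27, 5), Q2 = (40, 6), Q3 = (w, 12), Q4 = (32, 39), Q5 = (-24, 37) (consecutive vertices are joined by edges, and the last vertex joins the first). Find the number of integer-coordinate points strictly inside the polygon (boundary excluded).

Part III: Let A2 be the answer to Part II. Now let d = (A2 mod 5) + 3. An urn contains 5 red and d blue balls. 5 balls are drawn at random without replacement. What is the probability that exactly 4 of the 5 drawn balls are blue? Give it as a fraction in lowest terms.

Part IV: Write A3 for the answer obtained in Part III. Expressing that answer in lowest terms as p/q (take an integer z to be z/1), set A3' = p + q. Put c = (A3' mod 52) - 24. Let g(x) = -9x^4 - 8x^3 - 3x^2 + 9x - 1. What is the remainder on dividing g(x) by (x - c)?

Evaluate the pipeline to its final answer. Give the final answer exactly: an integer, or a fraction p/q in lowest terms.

-24438

Part I: total draws C(7,4) = 35; complement C(4,4) = 1; favorable 35 - 1 = 34; P = 34/35; answer 34/35
Part II: A1 = 34/35; threaded value p + q = 69; w = 33; cross terms: (-27*6 - 40*5)=-362, (40*12 - 33*6)=282, (33*39 - 32*12)=903, (32*37 - -24*39)=2120, (-24*5 - -27*37)=879; twice the area = |3822| = 3822; area = 1911; boundary points = 1 + 1 + 1 + 2 + 1 = 6; strictly interior points = area - boundary/2 + 1 = 1909; answer 1909
Part III: A2 = 1909; d = 7; total draws C(12,5) = 792; favorable C(7,4)*C(5,1) = 175; P = 175/792; answer 175/792
Part IV: A3 = 175/792; threaded value p + q = 967; c = 7; remainder = value at the root: -9*(7)^4 - 8*(7)^3 - 3*(7)^2 + 9*(7)^1 - 1 = (-21609) + (-2744) + (-147) + (63) + (-1) = -24438; answer -24438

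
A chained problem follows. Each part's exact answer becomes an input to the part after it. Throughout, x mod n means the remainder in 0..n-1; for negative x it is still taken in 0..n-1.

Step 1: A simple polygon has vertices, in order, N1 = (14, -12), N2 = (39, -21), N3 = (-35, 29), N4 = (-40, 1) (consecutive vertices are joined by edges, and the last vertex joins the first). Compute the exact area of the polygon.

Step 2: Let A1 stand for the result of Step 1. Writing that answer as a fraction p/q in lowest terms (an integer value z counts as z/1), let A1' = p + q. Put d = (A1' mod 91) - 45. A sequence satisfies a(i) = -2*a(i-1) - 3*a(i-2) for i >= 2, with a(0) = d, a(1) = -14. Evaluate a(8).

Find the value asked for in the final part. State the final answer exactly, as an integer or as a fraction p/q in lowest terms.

Step 1: cross terms: (14*-21 - 39*-12)=174, (39*29 - -35*-21)=396, (-35*1 - -40*29)=1125, (-40*-12 - 14*1)=466; twice the area = |2161| = 2161; area = 2161/2; answer 2161/2
Step 2: A1 = 2161/2; threaded value p + q = 2163; d = 25; a(2) = -2*(-14) - 3*(25) = -47; iterating: a(2)=-47, a(3)=136, a(4)=-131, a(5)=-146, a(6)=685, a(7)=-932, a(8)=-191; answer -191

-191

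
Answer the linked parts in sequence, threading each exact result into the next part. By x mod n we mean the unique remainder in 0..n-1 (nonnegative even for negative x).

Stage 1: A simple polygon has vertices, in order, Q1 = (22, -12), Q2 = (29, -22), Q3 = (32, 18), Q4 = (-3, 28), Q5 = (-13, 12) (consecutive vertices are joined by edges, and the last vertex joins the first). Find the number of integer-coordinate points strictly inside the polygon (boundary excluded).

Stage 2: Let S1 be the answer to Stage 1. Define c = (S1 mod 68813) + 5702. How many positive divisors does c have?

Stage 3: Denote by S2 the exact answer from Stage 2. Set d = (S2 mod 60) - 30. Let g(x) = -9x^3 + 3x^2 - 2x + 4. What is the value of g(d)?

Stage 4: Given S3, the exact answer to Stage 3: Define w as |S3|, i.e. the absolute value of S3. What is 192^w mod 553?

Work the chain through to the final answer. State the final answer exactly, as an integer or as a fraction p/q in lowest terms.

487

Stage 1: cross terms: (22*-22 - 29*-12)=-136, (29*18 - 32*-22)=1226, (32*28 - -3*18)=950, (-3*12 - -13*28)=328, (-13*-12 - 22*12)=-108; twice the area = |2260| = 2260; area = 1130; boundary points = 1 + 1 + 5 + 2 + 1 = 10; strictly interior points = area - boundary/2 + 1 = 1126; answer 1126
Stage 2: S1 = 1126; c = 6828; 6828 = 2^2 * 3 * 569; number of divisors = (2+1) * (1+1) * (1+1) = 12; answer 12
Stage 3: S2 = 12; d = -18; -9*(-18)^3 + 3*(-18)^2 - 2*(-18)^1 + 4 = (52488) + (972) + (36) + (4) = 53500; answer 53500
Stage 4: S3 = 53500; w = 53500; squarings mod 553: 192^1=192, 192^2=366, 192^4=130, 192^8=310, 192^16=431, 192^32=506, 192^64=550, 192^128=9, 192^256=81, 192^512=478, 192^1024=95, 192^2048=177, 192^4096=361, 192^8192=366, 192^16384=130, 192^32768=310; 192^53500 = 192^4 * 192^8 * 192^16 * 192^32 * 192^64 * 192^128 * 192^4096 * 192^16384 * 192^32768 = 487 (mod 553); answer 487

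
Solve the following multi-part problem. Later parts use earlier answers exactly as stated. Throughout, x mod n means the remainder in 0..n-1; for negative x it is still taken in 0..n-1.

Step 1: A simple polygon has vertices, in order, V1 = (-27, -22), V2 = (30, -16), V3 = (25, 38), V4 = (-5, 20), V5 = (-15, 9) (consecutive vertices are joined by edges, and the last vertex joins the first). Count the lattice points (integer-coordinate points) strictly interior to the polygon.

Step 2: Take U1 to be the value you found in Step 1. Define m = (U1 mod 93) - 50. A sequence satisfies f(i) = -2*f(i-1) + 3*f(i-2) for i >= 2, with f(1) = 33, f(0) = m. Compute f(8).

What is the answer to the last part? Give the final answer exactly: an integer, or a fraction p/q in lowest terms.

-96786

Step 1: cross terms: (-27*-16 - 30*-22)=1092, (30*38 - 25*-16)=1540, (25*20 - -5*38)=690, (-5*9 - -15*20)=255, (-15*-22 - -27*9)=573; twice the area = |4150| = 4150; area = 2075; boundary points = 3 + 1 + 6 + 1 + 1 = 12; strictly interior points = area - boundary/2 + 1 = 2070; answer 2070
Step 2: U1 = 2070; m = -26; f(2) = -2*(33) + 3*(-26) = -144; iterating: f(2)=-144, f(3)=387, f(4)=-1206, f(5)=3573, f(6)=-10764, f(7)=32247, f(8)=-96786; answer -96786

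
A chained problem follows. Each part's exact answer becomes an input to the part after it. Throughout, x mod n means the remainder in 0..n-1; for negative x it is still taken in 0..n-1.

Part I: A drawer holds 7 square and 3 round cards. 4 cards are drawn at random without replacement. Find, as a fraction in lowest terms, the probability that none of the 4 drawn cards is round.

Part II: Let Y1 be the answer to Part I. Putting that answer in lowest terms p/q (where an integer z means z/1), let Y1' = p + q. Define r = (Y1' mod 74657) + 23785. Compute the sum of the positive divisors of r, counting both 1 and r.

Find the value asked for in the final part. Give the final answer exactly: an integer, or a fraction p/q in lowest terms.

46128

Part I: total draws C(10,4) = 210; favorable C(7,4) = 35; P = 1/6; answer 1/6
Part II: Y1 = 1/6; threaded value p + q = 7; r = 23792; 23792 = 2^4 * 1487; sigma = (1 + 2 + 4 + 8 + 16) * (1 + 1487) = 31 * 1488 = 46128; answer 46128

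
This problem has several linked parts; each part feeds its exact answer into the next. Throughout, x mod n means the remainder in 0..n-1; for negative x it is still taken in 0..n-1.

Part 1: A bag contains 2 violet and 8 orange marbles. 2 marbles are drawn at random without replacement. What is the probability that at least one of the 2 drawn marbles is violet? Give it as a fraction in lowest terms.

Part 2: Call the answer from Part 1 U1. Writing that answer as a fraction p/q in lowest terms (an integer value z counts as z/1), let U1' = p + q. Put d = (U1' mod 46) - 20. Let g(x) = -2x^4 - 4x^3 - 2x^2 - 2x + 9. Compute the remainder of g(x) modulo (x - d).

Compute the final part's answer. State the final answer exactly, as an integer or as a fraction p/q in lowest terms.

-271

Part 1: total draws C(10,2) = 45; complement C(8,2) = 28; favorable 45 - 28 = 17; P = 17/45; answer 17/45
Part 2: U1 = 17/45; threaded value p + q = 62; d = -4; remainder = value at the root: -2*(-4)^4 - 4*(-4)^3 - 2*(-4)^2 - 2*(-4)^1 + 9 = (-512) + (256) + (-32) + (8) + (9) = -271; answer -271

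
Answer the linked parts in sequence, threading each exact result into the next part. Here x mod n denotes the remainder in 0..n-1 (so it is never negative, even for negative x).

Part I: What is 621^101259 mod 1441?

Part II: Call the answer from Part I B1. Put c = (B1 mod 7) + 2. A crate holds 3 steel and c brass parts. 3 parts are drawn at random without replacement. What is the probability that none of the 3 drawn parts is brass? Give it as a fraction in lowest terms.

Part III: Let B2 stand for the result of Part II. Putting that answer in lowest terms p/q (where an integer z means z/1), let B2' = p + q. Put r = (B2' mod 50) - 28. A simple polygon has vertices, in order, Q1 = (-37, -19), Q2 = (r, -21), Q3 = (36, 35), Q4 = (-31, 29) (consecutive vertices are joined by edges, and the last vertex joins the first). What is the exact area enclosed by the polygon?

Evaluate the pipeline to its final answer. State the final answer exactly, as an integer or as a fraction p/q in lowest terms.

Part I: squarings mod 1441: 621^1=621, 621^2=894, 621^4=922, 621^8=1335, 621^16=1149, 621^32=245, 621^64=944, 621^128=598, 621^256=236, 621^512=938, 621^1024=834, 621^2048=994, 621^4096=951, 621^8192=894, 621^16384=922, 621^32768=1335, 621^65536=1149; 621^101259 = 621^1 * 621^2 * 621^8 * 621^128 * 621^256 * 621^512 * 621^2048 * 621^32768 * 621^65536 = 1010 (mod 1441); answer 1010
Part II: B1 = 1010; c = 4; total draws C(7,3) = 35; favorable C(3,3) = 1; P = 1/35; answer 1/35
Part III: B2 = 1/35; threaded value p + q = 36; r = 8; cross terms: (-37*-21 - 8*-19)=929, (8*35 - 36*-21)=1036, (36*29 - -31*35)=2129, (-31*-19 - -37*29)=1662; twice the area = |5756| = 5756; area = 2878; answer 2878

2878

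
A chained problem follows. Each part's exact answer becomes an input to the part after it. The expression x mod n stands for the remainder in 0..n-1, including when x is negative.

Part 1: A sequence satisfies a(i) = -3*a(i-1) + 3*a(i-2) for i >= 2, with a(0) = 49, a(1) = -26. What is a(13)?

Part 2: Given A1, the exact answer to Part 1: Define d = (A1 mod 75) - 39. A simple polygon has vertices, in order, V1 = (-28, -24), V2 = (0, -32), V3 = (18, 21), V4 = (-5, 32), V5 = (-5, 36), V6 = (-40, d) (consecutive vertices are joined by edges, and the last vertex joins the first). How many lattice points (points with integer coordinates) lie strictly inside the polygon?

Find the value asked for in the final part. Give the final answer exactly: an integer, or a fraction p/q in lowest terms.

Part 1: a(2) = -3*(-26) + 3*(49) = 225; iterating: a(2)=225, a(3)=-753, a(4)=2934, a(5)=-11061, a(6)=41985, a(7)=-159138, a(8)=603369, a(9)=-2287521, a(10)=8672670, a(11)=-32880573, a(12)=124659729, a(13)=-472620906; answer -472620906
Part 2: A1 = -472620906; d = 30; cross terms: (-28*-32 - 0*-24)=896, (0*21 - 18*-32)=576, (18*32 - -5*21)=681, (-5*36 - -5*32)=-20, (-5*30 - -40*36)=1290, (-40*-24 - -28*30)=1800; twice the area = |5223| = 5223; area = 5223/2; boundary points = 4 + 1 + 1 + 4 + 1 + 6 = 17; strictly interior points = area - boundary/2 + 1 = 2604; answer 2604

2604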